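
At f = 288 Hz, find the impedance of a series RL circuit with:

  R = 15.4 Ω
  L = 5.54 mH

Step 1 — Angular frequency: ω = 2π·f = 2π·288 = 1810 rad/s.
Step 2 — Component impedances:
  R: Z = R = 15.4 Ω
  L: Z = jωL = j·1810·0.00554 = 0 + j10.02 Ω
Step 3 — Series combination: Z_total = R + L = 15.4 + j10.02 Ω = 18.38∠33.1° Ω.

Z = 15.4 + j10.02 Ω = 18.38∠33.1° Ω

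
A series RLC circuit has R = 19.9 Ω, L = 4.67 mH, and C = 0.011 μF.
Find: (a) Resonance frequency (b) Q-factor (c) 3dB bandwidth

Step 1 — Resonance: ω₀ = 1/√(LC) = 1/√(0.00467·1.1e-08) = 1.395e+05 rad/s.
Step 2 — f₀ = ω₀/(2π) = 2.221e+04 Hz.
Step 3 — Series Q: Q = ω₀L/R = 1.395e+05·0.00467/19.9 = 32.74.
Step 4 — Bandwidth: Δω = ω₀/Q = 4261 rad/s; BW = Δω/(2π) = 678.2 Hz.

(a) f₀ = 2.221e+04 Hz  (b) Q = 32.74  (c) BW = 678.2 Hz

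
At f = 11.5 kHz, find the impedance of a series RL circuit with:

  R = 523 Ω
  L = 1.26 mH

Step 1 — Angular frequency: ω = 2π·f = 2π·1.15e+04 = 7.226e+04 rad/s.
Step 2 — Component impedances:
  R: Z = R = 523 Ω
  L: Z = jωL = j·7.226e+04·0.00126 = 0 + j91.04 Ω
Step 3 — Series combination: Z_total = R + L = 523 + j91.04 Ω = 530.9∠9.9° Ω.

Z = 523 + j91.04 Ω = 530.9∠9.9° Ω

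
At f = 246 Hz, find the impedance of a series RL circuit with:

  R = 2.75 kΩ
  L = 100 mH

Step 1 — Angular frequency: ω = 2π·f = 2π·246 = 1546 rad/s.
Step 2 — Component impedances:
  R: Z = R = 2750 Ω
  L: Z = jωL = j·1546·0.1 = 0 + j154.6 Ω
Step 3 — Series combination: Z_total = R + L = 2750 + j154.6 Ω = 2754∠3.2° Ω.

Z = 2750 + j154.6 Ω = 2754∠3.2° Ω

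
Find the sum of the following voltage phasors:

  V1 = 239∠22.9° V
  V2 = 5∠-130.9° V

Step 1 — Convert each phasor to rectangular form:
  V1 = 239·(cos(22.9°) + j·sin(22.9°)) = 220.2 + j93 V
  V2 = 5·(cos(-130.9°) + j·sin(-130.9°)) = -3.274 - j3.779 V
Step 2 — Sum components: V_total = 216.9 + j89.22 V.
Step 3 — Convert to polar: |V_total| = 234.5 V, ∠V_total = 22.4°.

V_total = 234.5∠22.4° V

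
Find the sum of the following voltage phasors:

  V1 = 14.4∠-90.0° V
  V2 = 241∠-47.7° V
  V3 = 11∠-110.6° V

Step 1 — Convert each phasor to rectangular form:
  V1 = 14.4·(cos(-90.0°) + j·sin(-90.0°)) = 0 - j14.4 V
  V2 = 241·(cos(-47.7°) + j·sin(-47.7°)) = 162.2 - j178.3 V
  V3 = 11·(cos(-110.6°) + j·sin(-110.6°)) = -3.87 - j10.3 V
Step 2 — Sum components: V_total = 158.3 - j202.9 V.
Step 3 — Convert to polar: |V_total| = 257.4 V, ∠V_total = -52.0°.

V_total = 257.4∠-52.0° V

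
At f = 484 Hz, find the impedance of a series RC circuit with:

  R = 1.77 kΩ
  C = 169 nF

Step 1 — Angular frequency: ω = 2π·f = 2π·484 = 3041 rad/s.
Step 2 — Component impedances:
  R: Z = R = 1770 Ω
  C: Z = 1/(jωC) = -j/(ω·C) = 0 - j1946 Ω
Step 3 — Series combination: Z_total = R + C = 1770 - j1946 Ω = 2630∠-47.7° Ω.

Z = 1770 - j1946 Ω = 2630∠-47.7° Ω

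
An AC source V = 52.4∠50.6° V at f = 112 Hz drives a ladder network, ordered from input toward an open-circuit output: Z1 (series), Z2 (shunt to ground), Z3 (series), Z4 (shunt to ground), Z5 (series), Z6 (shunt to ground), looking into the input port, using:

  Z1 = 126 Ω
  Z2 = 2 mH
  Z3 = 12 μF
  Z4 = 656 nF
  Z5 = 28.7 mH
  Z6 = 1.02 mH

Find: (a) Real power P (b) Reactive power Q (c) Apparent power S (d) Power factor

Step 1 — Angular frequency: ω = 2π·f = 2π·112 = 703.7 rad/s.
Step 2 — Component impedances:
  Z1: Z = R = 126 Ω
  Z2: Z = jωL = j·703.7·0.002 = 0 + j1.407 Ω
  Z3: Z = 1/(jωC) = -j/(ω·C) = 0 - j118.4 Ω
  Z4: Z = 1/(jωC) = -j/(ω·C) = 0 - j2166 Ω
  Z5: Z = jωL = j·703.7·0.0287 = 0 + j20.2 Ω
  Z6: Z = jωL = j·703.7·0.00102 = 0 + j0.7178 Ω
Step 3 — Ladder network (open output): work backward from the far end, alternating series and parallel combinations. Z_in = 126 + j1.428 Ω = 126∠0.6° Ω.
Step 4 — Source phasor: V = 52.4∠50.6° V = 33.26 + j40.49 V.
Step 5 — Current: I = V / Z = 0.2676 + j0.3183 A = 0.4158∠50.0° A.
Step 6 — Complex power: S = V·I* = 21.79 + j0.247 VA.
Step 7 — Real power: P = Re(S) = 21.79 W.
Step 8 — Reactive power: Q = Im(S) = 0.247 VAR.
Step 9 — Apparent power: |S| = 21.79 VA.
Step 10 — Power factor: PF = P/|S| = 0.9999 (lagging).

(a) P = 21.79 W  (b) Q = 0.247 VAR  (c) S = 21.79 VA  (d) PF = 0.9999 (lagging)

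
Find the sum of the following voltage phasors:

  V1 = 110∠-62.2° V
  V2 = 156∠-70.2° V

Step 1 — Convert each phasor to rectangular form:
  V1 = 110·(cos(-62.2°) + j·sin(-62.2°)) = 51.3 - j97.3 V
  V2 = 156·(cos(-70.2°) + j·sin(-70.2°)) = 52.84 - j146.8 V
Step 2 — Sum components: V_total = 104.1 - j244.1 V.
Step 3 — Convert to polar: |V_total| = 265.4 V, ∠V_total = -66.9°.

V_total = 265.4∠-66.9° V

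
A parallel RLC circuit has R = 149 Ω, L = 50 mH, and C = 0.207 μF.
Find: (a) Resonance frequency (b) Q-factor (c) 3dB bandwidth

Step 1 — Resonance: ω₀ = 1/√(LC) = 1/√(0.05·2.07e-07) = 9829 rad/s.
Step 2 — f₀ = ω₀/(2π) = 1564 Hz.
Step 3 — Parallel Q: Q = R/(ω₀L) = 149/(9829·0.05) = 0.3032.
Step 4 — Bandwidth: Δω = ω₀/Q = 3.242e+04 rad/s; BW = Δω/(2π) = 5160 Hz.

(a) f₀ = 1564 Hz  (b) Q = 0.3032  (c) BW = 5160 Hz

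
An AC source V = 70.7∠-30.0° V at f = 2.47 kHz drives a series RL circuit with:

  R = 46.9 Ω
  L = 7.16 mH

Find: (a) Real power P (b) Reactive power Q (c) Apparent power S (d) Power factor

Step 1 — Angular frequency: ω = 2π·f = 2π·2470 = 1.552e+04 rad/s.
Step 2 — Component impedances:
  R: Z = R = 46.9 Ω
  L: Z = jωL = j·1.552e+04·0.00716 = 0 + j111.1 Ω
Step 3 — Series combination: Z_total = R + L = 46.9 + j111.1 Ω = 120.6∠67.1° Ω.
Step 4 — Source phasor: V = 70.7∠-30.0° V = 61.23 - j35.35 V.
Step 5 — Current: I = V / Z = -0.07262 - j0.5817 A = 0.5862∠-97.1° A.
Step 6 — Complex power: S = V·I* = 16.12 + j38.18 VA.
Step 7 — Real power: P = Re(S) = 16.12 W.
Step 8 — Reactive power: Q = Im(S) = 38.18 VAR.
Step 9 — Apparent power: |S| = 41.44 VA.
Step 10 — Power factor: PF = P/|S| = 0.3889 (lagging).

(a) P = 16.12 W  (b) Q = 38.18 VAR  (c) S = 41.44 VA  (d) PF = 0.3889 (lagging)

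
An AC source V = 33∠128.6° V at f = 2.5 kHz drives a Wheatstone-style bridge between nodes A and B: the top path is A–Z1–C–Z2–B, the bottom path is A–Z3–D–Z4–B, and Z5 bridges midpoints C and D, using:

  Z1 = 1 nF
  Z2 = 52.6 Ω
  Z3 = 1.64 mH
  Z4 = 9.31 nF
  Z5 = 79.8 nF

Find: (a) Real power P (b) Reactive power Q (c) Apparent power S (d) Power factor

Step 1 — Angular frequency: ω = 2π·f = 2π·2500 = 1.571e+04 rad/s.
Step 2 — Component impedances:
  Z1: Z = 1/(jωC) = -j/(ω·C) = 0 - j6.366e+04 Ω
  Z2: Z = R = 52.6 Ω
  Z3: Z = jωL = j·1.571e+04·0.00164 = 0 + j25.76 Ω
  Z4: Z = 1/(jωC) = -j/(ω·C) = 0 - j6838 Ω
  Z5: Z = 1/(jωC) = -j/(ω·C) = 0 - j797.8 Ω
Step 3 — Bridge requires nodal analysis (the Z5 bridge couples midpoints C and D, so the two paths cannot be reduced to a simple series/parallel combination). Setting node B to ground and injecting 1 A at node A, the 3-node admittance system at A, C, D solves to V_A = Z_AB = 42.29 - j681.6 Ω = 682.9∠-86.4° Ω.
Step 4 — Source phasor: V = 33∠128.6° V = -20.59 + j25.79 V.
Step 5 — Current: I = V / Z = -0.03956 - j0.02775 A = 0.04832∠-145.0° A.
Step 6 — Complex power: S = V·I* = 0.09875 - j1.592 VA.
Step 7 — Real power: P = Re(S) = 0.09875 W.
Step 8 — Reactive power: Q = Im(S) = -1.592 VAR.
Step 9 — Apparent power: |S| = 1.595 VA.
Step 10 — Power factor: PF = P/|S| = 0.06192 (leading).

(a) P = 0.09875 W  (b) Q = -1.592 VAR  (c) S = 1.595 VA  (d) PF = 0.06192 (leading)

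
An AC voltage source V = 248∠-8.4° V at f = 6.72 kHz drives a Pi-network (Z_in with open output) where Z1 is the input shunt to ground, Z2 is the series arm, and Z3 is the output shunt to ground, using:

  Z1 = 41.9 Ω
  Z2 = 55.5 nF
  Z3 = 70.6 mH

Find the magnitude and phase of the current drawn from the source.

Step 1 — Angular frequency: ω = 2π·f = 2π·6720 = 4.222e+04 rad/s.
Step 2 — Component impedances:
  Z1: Z = R = 41.9 Ω
  Z2: Z = 1/(jωC) = -j/(ω·C) = 0 - j426.7 Ω
  Z3: Z = jωL = j·4.222e+04·0.0706 = 0 + j2981 Ω
Step 3 — With open output, the series arm Z2 and the output shunt Z3 appear in series to ground: Z2 + Z3 = 0 + j2554 Ω.
Step 4 — Parallel with input shunt Z1: Z_in = Z1 || (Z2 + Z3) = 41.89 + j0.6872 Ω = 41.89∠0.9° Ω.
Step 5 — Source phasor: V = 248∠-8.4° V = 245.3 - j36.23 V.
Step 6 — Ohm's law: I = V / Z_total = (245.3 - j36.23) / (41.89 + j0.6872) = 5.841 - j0.9607 A.
Step 7 — Convert to polar: |I| = 5.92 A, ∠I = -9.3°.

I = 5.92∠-9.3° A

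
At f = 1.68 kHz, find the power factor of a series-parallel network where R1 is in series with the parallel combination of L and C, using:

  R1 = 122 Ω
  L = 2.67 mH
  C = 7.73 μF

Step 1 — Angular frequency: ω = 2π·f = 2π·1680 = 1.056e+04 rad/s.
Step 2 — Component impedances:
  R1: Z = R = 122 Ω
  L: Z = jωL = j·1.056e+04·0.00267 = 0 + j28.18 Ω
  C: Z = 1/(jωC) = -j/(ω·C) = 0 - j12.26 Ω
Step 3 — Parallel branch: L || C = 1/(1/L + 1/C) = 0 - j21.69 Ω.
Step 4 — Series with R1: Z_total = R1 + (L || C) = 122 - j21.69 Ω = 123.9∠-10.1° Ω.
Step 5 — Power factor: PF = cos(φ) = Re(Z)/|Z| = 122/123.91 = 0.9846.
Step 6 — Type: Im(Z) = -21.69 ⇒ leading (phase φ = -10.1°).

PF = 0.9846 (leading, φ = -10.1°)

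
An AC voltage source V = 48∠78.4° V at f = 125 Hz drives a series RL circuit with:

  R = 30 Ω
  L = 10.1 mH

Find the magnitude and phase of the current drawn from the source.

Step 1 — Angular frequency: ω = 2π·f = 2π·125 = 785.4 rad/s.
Step 2 — Component impedances:
  R: Z = R = 30 Ω
  L: Z = jωL = j·785.4·0.0101 = 0 + j7.933 Ω
Step 3 — Series combination: Z_total = R + L = 30 + j7.933 Ω = 31.03∠14.8° Ω.
Step 4 — Source phasor: V = 48∠78.4° V = 9.652 + j47.02 V.
Step 5 — Ohm's law: I = V / Z_total = (9.652 + j47.02) / (30 + j7.933) = 0.688 + j1.385 A.
Step 6 — Convert to polar: |I| = 1.547 A, ∠I = 63.6°.

I = 1.547∠63.6° A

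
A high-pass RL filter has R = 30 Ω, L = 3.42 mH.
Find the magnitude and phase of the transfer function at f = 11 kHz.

Step 1 — Angular frequency: ω = 2π·1.1e+04 = 6.912e+04 rad/s.
Step 2 — Transfer function: H(jω) = jωL/(R + jωL).
Step 3 — Numerator jωL = j·236.4; denominator R + jωL = 30 + j236.4.
Step 4 — H = 0.9841 + j0.1249.
Step 5 — Magnitude: |H| = 0.992 (-0.1 dB); phase: φ = 7.2°.

|H| = 0.992 (-0.1 dB), φ = 7.2°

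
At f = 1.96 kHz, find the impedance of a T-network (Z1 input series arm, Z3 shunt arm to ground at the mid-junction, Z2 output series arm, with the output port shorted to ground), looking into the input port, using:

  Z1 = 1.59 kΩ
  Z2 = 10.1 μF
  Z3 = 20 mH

Step 1 — Angular frequency: ω = 2π·f = 2π·1960 = 1.232e+04 rad/s.
Step 2 — Component impedances:
  Z1: Z = R = 1590 Ω
  Z2: Z = 1/(jωC) = -j/(ω·C) = 0 - j8.04 Ω
  Z3: Z = jωL = j·1.232e+04·0.02 = 0 + j246.3 Ω
Step 3 — With the output port shorted to ground, the output series arm Z2 runs from the junction to ground; the shunt arm Z3 also runs from the junction to ground. They appear in parallel: Z3 || Z2 = 0 - j8.311 Ω.
Step 4 — Series with input arm Z1: Z_in = Z1 + (Z3 || Z2) = 1590 - j8.311 Ω = 1590∠-0.3° Ω.

Z = 1590 - j8.311 Ω = 1590∠-0.3° Ω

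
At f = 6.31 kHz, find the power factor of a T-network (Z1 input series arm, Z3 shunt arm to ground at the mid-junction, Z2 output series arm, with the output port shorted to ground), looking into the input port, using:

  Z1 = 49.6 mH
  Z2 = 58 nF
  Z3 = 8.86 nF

Step 1 — Angular frequency: ω = 2π·f = 2π·6310 = 3.965e+04 rad/s.
Step 2 — Component impedances:
  Z1: Z = jωL = j·3.965e+04·0.0496 = 0 + j1966 Ω
  Z2: Z = 1/(jωC) = -j/(ω·C) = 0 - j434.9 Ω
  Z3: Z = 1/(jωC) = -j/(ω·C) = 0 - j2847 Ω
Step 3 — With the output port shorted to ground, the output series arm Z2 runs from the junction to ground; the shunt arm Z3 also runs from the junction to ground. They appear in parallel: Z3 || Z2 = 0 - j377.2 Ω.
Step 4 — Series with input arm Z1: Z_in = Z1 + (Z3 || Z2) = 0 + j1589 Ω = 1589∠90.0° Ω.
Step 5 — Power factor: PF = cos(φ) = Re(Z)/|Z| = 0/1589 = 0.
Step 6 — Type: Im(Z) = 1589 ⇒ lagging (phase φ = 90.0°).

PF = 0 (lagging, φ = 90.0°)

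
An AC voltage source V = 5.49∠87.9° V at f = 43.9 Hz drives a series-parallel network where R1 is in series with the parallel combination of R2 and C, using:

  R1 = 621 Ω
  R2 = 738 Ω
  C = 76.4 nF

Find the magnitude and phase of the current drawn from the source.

Step 1 — Angular frequency: ω = 2π·f = 2π·43.9 = 275.8 rad/s.
Step 2 — Component impedances:
  R1: Z = R = 621 Ω
  R2: Z = R = 738 Ω
  C: Z = 1/(jωC) = -j/(ω·C) = 0 - j4.745e+04 Ω
Step 3 — Parallel branch: R2 || C = 1/(1/R2 + 1/C) = 737.8 - j11.47 Ω.
Step 4 — Series with R1: Z_total = R1 + (R2 || C) = 1359 - j11.47 Ω = 1359∠-0.5° Ω.
Step 5 — Source phasor: V = 5.49∠87.9° V = 0.2012 + j5.486 V.
Step 6 — Ohm's law: I = V / Z_total = (0.2012 + j5.486) / (1359 - j11.47) = 0.0001139 + j0.004039 A.
Step 7 — Convert to polar: |I| = 0.00404 A, ∠I = 88.4°.

I = 0.00404∠88.4° A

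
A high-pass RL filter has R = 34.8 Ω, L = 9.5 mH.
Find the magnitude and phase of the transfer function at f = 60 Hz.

Step 1 — Angular frequency: ω = 2π·60 = 377 rad/s.
Step 2 — Transfer function: H(jω) = jωL/(R + jωL).
Step 3 — Numerator jωL = j·3.581; denominator R + jωL = 34.8 + j3.581.
Step 4 — H = 0.01048 + j0.1018.
Step 5 — Magnitude: |H| = 0.1024 (-19.8 dB); phase: φ = 84.1°.

|H| = 0.1024 (-19.8 dB), φ = 84.1°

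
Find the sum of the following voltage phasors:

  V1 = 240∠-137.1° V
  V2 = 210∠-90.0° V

Step 1 — Convert each phasor to rectangular form:
  V1 = 240·(cos(-137.1°) + j·sin(-137.1°)) = -175.8 - j163.4 V
  V2 = 210·(cos(-90.0°) + j·sin(-90.0°)) = 0 - j210 V
Step 2 — Sum components: V_total = -175.8 - j373.4 V.
Step 3 — Convert to polar: |V_total| = 412.7 V, ∠V_total = -115.2°.

V_total = 412.7∠-115.2° V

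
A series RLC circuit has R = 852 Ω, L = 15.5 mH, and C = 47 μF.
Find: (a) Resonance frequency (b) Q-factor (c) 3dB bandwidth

Step 1 — Resonance: ω₀ = 1/√(LC) = 1/√(0.0155·4.7e-05) = 1172 rad/s.
Step 2 — f₀ = ω₀/(2π) = 186.5 Hz.
Step 3 — Series Q: Q = ω₀L/R = 1172·0.0155/852 = 0.02131.
Step 4 — Bandwidth: Δω = ω₀/Q = 5.497e+04 rad/s; BW = Δω/(2π) = 8748 Hz.

(a) f₀ = 186.5 Hz  (b) Q = 0.02131  (c) BW = 8748 Hz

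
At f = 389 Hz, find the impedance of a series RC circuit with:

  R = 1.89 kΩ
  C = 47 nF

Step 1 — Angular frequency: ω = 2π·f = 2π·389 = 2444 rad/s.
Step 2 — Component impedances:
  R: Z = R = 1890 Ω
  C: Z = 1/(jωC) = -j/(ω·C) = 0 - j8705 Ω
Step 3 — Series combination: Z_total = R + C = 1890 - j8705 Ω = 8908∠-77.8° Ω.

Z = 1890 - j8705 Ω = 8908∠-77.8° Ω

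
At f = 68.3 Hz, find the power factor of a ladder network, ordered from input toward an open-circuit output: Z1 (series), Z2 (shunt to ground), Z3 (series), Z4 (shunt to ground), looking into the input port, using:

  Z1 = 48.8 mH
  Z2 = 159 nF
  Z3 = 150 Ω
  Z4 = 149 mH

Step 1 — Angular frequency: ω = 2π·f = 2π·68.3 = 429.1 rad/s.
Step 2 — Component impedances:
  Z1: Z = jωL = j·429.1·0.0488 = 0 + j20.94 Ω
  Z2: Z = 1/(jωC) = -j/(ω·C) = 0 - j1.466e+04 Ω
  Z3: Z = R = 150 Ω
  Z4: Z = jωL = j·429.1·0.149 = 0 + j63.94 Ω
Step 3 — Ladder network (open output): work backward from the far end, alternating series and parallel combinations. Z_in = 151.3 + j83.61 Ω = 172.9∠28.9° Ω.
Step 4 — Power factor: PF = cos(φ) = Re(Z)/|Z| = 151.302/172.866 = 0.8753.
Step 5 — Type: Im(Z) = 83.61 ⇒ lagging (phase φ = 28.9°).

PF = 0.8753 (lagging, φ = 28.9°)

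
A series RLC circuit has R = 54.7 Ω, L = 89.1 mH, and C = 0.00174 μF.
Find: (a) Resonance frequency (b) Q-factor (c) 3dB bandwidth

Step 1 — Resonance condition Im(Z)=0 gives ω₀ = 1/√(LC).
Step 2 — ω₀ = 1/√(0.0891·1.74e-09) = 8.031e+04 rad/s.
Step 3 — f₀ = ω₀/(2π) = 1.278e+04 Hz.
Step 4 — Series Q: Q = ω₀L/R = 8.031e+04·0.0891/54.7 = 130.8.
Step 5 — 3dB bandwidth: Δω = ω₀/Q = 613.9 rad/s; BW = Δω/(2π) = 97.71 Hz.

(a) f₀ = 1.278e+04 Hz  (b) Q = 130.8  (c) BW = 97.71 Hz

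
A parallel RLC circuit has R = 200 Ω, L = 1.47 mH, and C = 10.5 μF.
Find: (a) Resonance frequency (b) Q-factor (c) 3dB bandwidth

Step 1 — Resonance: ω₀ = 1/√(LC) = 1/√(0.00147·1.05e-05) = 8049 rad/s.
Step 2 — f₀ = ω₀/(2π) = 1281 Hz.
Step 3 — Parallel Q: Q = R/(ω₀L) = 200/(8049·0.00147) = 16.9.
Step 4 — Bandwidth: Δω = ω₀/Q = 476.2 rad/s; BW = Δω/(2π) = 75.79 Hz.

(a) f₀ = 1281 Hz  (b) Q = 16.9  (c) BW = 75.79 Hz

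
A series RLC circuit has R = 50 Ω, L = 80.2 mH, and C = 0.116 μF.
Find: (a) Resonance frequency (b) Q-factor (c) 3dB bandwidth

Step 1 — Resonance: ω₀ = 1/√(LC) = 1/√(0.0802·1.16e-07) = 1.037e+04 rad/s.
Step 2 — f₀ = ω₀/(2π) = 1650 Hz.
Step 3 — Series Q: Q = ω₀L/R = 1.037e+04·0.0802/50 = 16.63.
Step 4 — Bandwidth: Δω = ω₀/Q = 623.4 rad/s; BW = Δω/(2π) = 99.22 Hz.

(a) f₀ = 1650 Hz  (b) Q = 16.63  (c) BW = 99.22 Hz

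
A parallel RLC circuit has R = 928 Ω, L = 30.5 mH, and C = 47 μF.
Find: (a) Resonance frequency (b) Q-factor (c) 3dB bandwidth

Step 1 — Resonance: ω₀ = 1/√(LC) = 1/√(0.0305·4.7e-05) = 835.2 rad/s.
Step 2 — f₀ = ω₀/(2π) = 132.9 Hz.
Step 3 — Parallel Q: Q = R/(ω₀L) = 928/(835.2·0.0305) = 36.43.
Step 4 — Bandwidth: Δω = ω₀/Q = 22.93 rad/s; BW = Δω/(2π) = 3.649 Hz.

(a) f₀ = 132.9 Hz  (b) Q = 36.43  (c) BW = 3.649 Hz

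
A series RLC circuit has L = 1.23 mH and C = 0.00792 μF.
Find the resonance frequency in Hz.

Step 1 — Resonance condition Im(Z)=0 gives ω₀ = 1/√(LC).
Step 2 — ω₀ = 1/√(0.00123·7.92e-09) = 3.204e+05 rad/s.
Step 3 — f₀ = ω₀/(2π) = 5.099e+04 Hz.

f₀ = 5.099e+04 Hz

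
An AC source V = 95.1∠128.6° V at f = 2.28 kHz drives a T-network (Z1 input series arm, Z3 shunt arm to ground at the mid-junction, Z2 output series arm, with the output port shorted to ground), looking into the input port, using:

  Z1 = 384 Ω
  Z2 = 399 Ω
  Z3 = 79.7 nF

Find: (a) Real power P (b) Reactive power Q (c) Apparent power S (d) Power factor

Step 1 — Angular frequency: ω = 2π·f = 2π·2280 = 1.433e+04 rad/s.
Step 2 — Component impedances:
  Z1: Z = R = 384 Ω
  Z2: Z = R = 399 Ω
  Z3: Z = 1/(jωC) = -j/(ω·C) = 0 - j875.8 Ω
Step 3 — With the output port shorted to ground, the output series arm Z2 runs from the junction to ground; the shunt arm Z3 also runs from the junction to ground. They appear in parallel: Z3 || Z2 = 330.4 - j150.5 Ω.
Step 4 — Series with input arm Z1: Z_in = Z1 + (Z3 || Z2) = 714.4 - j150.5 Ω = 730.1∠-11.9° Ω.
Step 5 — Source phasor: V = 95.1∠128.6° V = -59.33 + j74.32 V.
Step 6 — Current: I = V / Z = -0.1005 + j0.08286 A = 0.1303∠140.5° A.
Step 7 — Complex power: S = V·I* = 12.12 - j2.554 VA.
Step 8 — Real power: P = Re(S) = 12.12 W.
Step 9 — Reactive power: Q = Im(S) = -2.554 VAR.
Step 10 — Apparent power: |S| = 12.39 VA.
Step 11 — Power factor: PF = P/|S| = 0.9785 (leading).

(a) P = 12.12 W  (b) Q = -2.554 VAR  (c) S = 12.39 VA  (d) PF = 0.9785 (leading)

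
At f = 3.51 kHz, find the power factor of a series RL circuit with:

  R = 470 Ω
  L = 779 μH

Step 1 — Angular frequency: ω = 2π·f = 2π·3510 = 2.205e+04 rad/s.
Step 2 — Component impedances:
  R: Z = R = 470 Ω
  L: Z = jωL = j·2.205e+04·0.000779 = 0 + j17.18 Ω
Step 3 — Series combination: Z_total = R + L = 470 + j17.18 Ω = 470.3∠2.1° Ω.
Step 4 — Power factor: PF = cos(φ) = Re(Z)/|Z| = 470/470.31 = 0.9993.
Step 5 — Type: Im(Z) = 17.18 ⇒ lagging (phase φ = 2.1°).

PF = 0.9993 (lagging, φ = 2.1°)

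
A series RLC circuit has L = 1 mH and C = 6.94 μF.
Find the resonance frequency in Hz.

Step 1 — Resonance condition Im(Z)=0 gives ω₀ = 1/√(LC).
Step 2 — ω₀ = 1/√(0.001·6.94e-06) = 1.2e+04 rad/s.
Step 3 — f₀ = ω₀/(2π) = 1910 Hz.

f₀ = 1910 Hz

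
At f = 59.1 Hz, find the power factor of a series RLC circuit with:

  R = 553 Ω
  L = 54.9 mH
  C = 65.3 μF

Step 1 — Angular frequency: ω = 2π·f = 2π·59.1 = 371.3 rad/s.
Step 2 — Component impedances:
  R: Z = R = 553 Ω
  L: Z = jωL = j·371.3·0.0549 = 0 + j20.39 Ω
  C: Z = 1/(jωC) = -j/(ω·C) = 0 - j41.24 Ω
Step 3 — Series combination: Z_total = R + L + C = 553 - j20.85 Ω = 553.4∠-2.2° Ω.
Step 4 — Power factor: PF = cos(φ) = Re(Z)/|Z| = 553/553.4 = 0.9993.
Step 5 — Type: Im(Z) = -20.85 ⇒ leading (phase φ = -2.2°).

PF = 0.9993 (leading, φ = -2.2°)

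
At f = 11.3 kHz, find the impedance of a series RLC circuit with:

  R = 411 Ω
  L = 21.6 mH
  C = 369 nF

Step 1 — Angular frequency: ω = 2π·f = 2π·1.13e+04 = 7.1e+04 rad/s.
Step 2 — Component impedances:
  R: Z = R = 411 Ω
  L: Z = jωL = j·7.1e+04·0.0216 = 0 + j1534 Ω
  C: Z = 1/(jωC) = -j/(ω·C) = 0 - j38.17 Ω
Step 3 — Series combination: Z_total = R + L + C = 411 + j1495 Ω = 1551∠74.6° Ω.

Z = 411 + j1495 Ω = 1551∠74.6° Ω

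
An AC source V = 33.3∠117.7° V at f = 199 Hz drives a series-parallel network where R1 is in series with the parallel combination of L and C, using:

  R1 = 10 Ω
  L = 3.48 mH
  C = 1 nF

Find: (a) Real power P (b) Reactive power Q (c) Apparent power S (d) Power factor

Step 1 — Angular frequency: ω = 2π·f = 2π·199 = 1250 rad/s.
Step 2 — Component impedances:
  R1: Z = R = 10 Ω
  L: Z = jωL = j·1250·0.00348 = 0 + j4.351 Ω
  C: Z = 1/(jωC) = -j/(ω·C) = 0 - j7.998e+05 Ω
Step 3 — Parallel branch: L || C = 1/(1/L + 1/C) = 0 + j4.351 Ω.
Step 4 — Series with R1: Z_total = R1 + (L || C) = 10 + j4.351 Ω = 10.91∠23.5° Ω.
Step 5 — Source phasor: V = 33.3∠117.7° V = -15.48 + j29.48 V.
Step 6 — Current: I = V / Z = -0.2228 + j3.045 A = 3.053∠94.2° A.
Step 7 — Complex power: S = V·I* = 93.24 + j40.57 VA.
Step 8 — Real power: P = Re(S) = 93.24 W.
Step 9 — Reactive power: Q = Im(S) = 40.57 VAR.
Step 10 — Apparent power: |S| = 101.7 VA.
Step 11 — Power factor: PF = P/|S| = 0.917 (lagging).

(a) P = 93.24 W  (b) Q = 40.57 VAR  (c) S = 101.7 VA  (d) PF = 0.917 (lagging)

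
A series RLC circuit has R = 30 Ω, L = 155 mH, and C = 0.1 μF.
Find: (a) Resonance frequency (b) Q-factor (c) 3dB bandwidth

Step 1 — Resonance condition Im(Z)=0 gives ω₀ = 1/√(LC).
Step 2 — ω₀ = 1/√(0.155·1e-07) = 8032 rad/s.
Step 3 — f₀ = ω₀/(2π) = 1278 Hz.
Step 4 — Series Q: Q = ω₀L/R = 8032·0.155/30 = 41.5.
Step 5 — 3dB bandwidth: Δω = ω₀/Q = 193.5 rad/s; BW = Δω/(2π) = 30.8 Hz.

(a) f₀ = 1278 Hz  (b) Q = 41.5  (c) BW = 30.8 Hz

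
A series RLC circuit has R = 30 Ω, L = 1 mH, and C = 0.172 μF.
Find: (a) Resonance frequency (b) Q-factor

Step 1 — Resonance condition Im(Z)=0 gives ω₀ = 1/√(LC).
Step 2 — ω₀ = 1/√(0.001·1.72e-07) = 7.625e+04 rad/s.
Step 3 — f₀ = ω₀/(2π) = 1.214e+04 Hz.
Step 4 — Series Q: Q = ω₀L/R = 7.625e+04·0.001/30 = 2.542.

(a) f₀ = 1.214e+04 Hz  (b) Q = 2.542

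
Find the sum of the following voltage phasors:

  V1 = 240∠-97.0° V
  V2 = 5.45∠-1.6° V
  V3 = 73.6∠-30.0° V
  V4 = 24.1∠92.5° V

Step 1 — Convert each phasor to rectangular form:
  V1 = 240·(cos(-97.0°) + j·sin(-97.0°)) = -29.25 - j238.2 V
  V2 = 5.45·(cos(-1.6°) + j·sin(-1.6°)) = 5.448 - j0.1522 V
  V3 = 73.6·(cos(-30.0°) + j·sin(-30.0°)) = 63.74 - j36.8 V
  V4 = 24.1·(cos(92.5°) + j·sin(92.5°)) = -1.051 + j24.08 V
Step 2 — Sum components: V_total = 38.89 - j251.1 V.
Step 3 — Convert to polar: |V_total| = 254.1 V, ∠V_total = -81.2°.

V_total = 254.1∠-81.2° V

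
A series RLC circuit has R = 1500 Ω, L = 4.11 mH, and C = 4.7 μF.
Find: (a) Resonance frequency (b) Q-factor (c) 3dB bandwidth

Step 1 — Resonance: ω₀ = 1/√(LC) = 1/√(0.00411·4.7e-06) = 7195 rad/s.
Step 2 — f₀ = ω₀/(2π) = 1145 Hz.
Step 3 — Series Q: Q = ω₀L/R = 7195·0.00411/1500 = 0.01971.
Step 4 — Bandwidth: Δω = ω₀/Q = 3.65e+05 rad/s; BW = Δω/(2π) = 5.809e+04 Hz.

(a) f₀ = 1145 Hz  (b) Q = 0.01971  (c) BW = 5.809e+04 Hz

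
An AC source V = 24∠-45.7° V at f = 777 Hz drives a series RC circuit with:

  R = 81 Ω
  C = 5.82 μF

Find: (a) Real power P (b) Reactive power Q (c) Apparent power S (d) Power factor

Step 1 — Angular frequency: ω = 2π·f = 2π·777 = 4882 rad/s.
Step 2 — Component impedances:
  R: Z = R = 81 Ω
  C: Z = 1/(jωC) = -j/(ω·C) = 0 - j35.19 Ω
Step 3 — Series combination: Z_total = R + C = 81 - j35.19 Ω = 88.32∠-23.5° Ω.
Step 4 — Source phasor: V = 24∠-45.7° V = 16.76 - j17.18 V.
Step 5 — Current: I = V / Z = 0.2516 - j0.1027 A = 0.2718∠-22.2° A.
Step 6 — Complex power: S = V·I* = 5.982 - j2.599 VA.
Step 7 — Real power: P = Re(S) = 5.982 W.
Step 8 — Reactive power: Q = Im(S) = -2.599 VAR.
Step 9 — Apparent power: |S| = 6.522 VA.
Step 10 — Power factor: PF = P/|S| = 0.9172 (leading).

(a) P = 5.982 W  (b) Q = -2.599 VAR  (c) S = 6.522 VA  (d) PF = 0.9172 (leading)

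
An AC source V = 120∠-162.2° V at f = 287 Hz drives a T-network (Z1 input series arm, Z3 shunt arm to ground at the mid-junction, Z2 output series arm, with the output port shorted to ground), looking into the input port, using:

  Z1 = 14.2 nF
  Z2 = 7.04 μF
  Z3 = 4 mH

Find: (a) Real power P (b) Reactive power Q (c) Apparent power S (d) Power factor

Step 1 — Angular frequency: ω = 2π·f = 2π·287 = 1803 rad/s.
Step 2 — Component impedances:
  Z1: Z = 1/(jωC) = -j/(ω·C) = 0 - j3.905e+04 Ω
  Z2: Z = 1/(jωC) = -j/(ω·C) = 0 - j78.77 Ω
  Z3: Z = jωL = j·1803·0.004 = 0 + j7.213 Ω
Step 3 — With the output port shorted to ground, the output series arm Z2 runs from the junction to ground; the shunt arm Z3 also runs from the junction to ground. They appear in parallel: Z3 || Z2 = 0 + j7.94 Ω.
Step 4 — Series with input arm Z1: Z_in = Z1 + (Z3 || Z2) = 0 - j3.904e+04 Ω = 3.904e+04∠-90.0° Ω.
Step 5 — Source phasor: V = 120∠-162.2° V = -114.3 - j36.68 V.
Step 6 — Current: I = V / Z = 0.0009395 - j0.002926 A = 0.003073∠-72.2° A.
Step 7 — Complex power: S = V·I* = 0 - j0.3688 VA.
Step 8 — Real power: P = Re(S) = 0 W.
Step 9 — Reactive power: Q = Im(S) = -0.3688 VAR.
Step 10 — Apparent power: |S| = 0.3688 VA.
Step 11 — Power factor: PF = P/|S| = 0 (leading).

(a) P = 0 W  (b) Q = -0.3688 VAR  (c) S = 0.3688 VA  (d) PF = 0 (leading)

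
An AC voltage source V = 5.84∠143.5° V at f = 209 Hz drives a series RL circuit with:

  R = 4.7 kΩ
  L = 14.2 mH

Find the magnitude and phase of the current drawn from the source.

Step 1 — Angular frequency: ω = 2π·f = 2π·209 = 1313 rad/s.
Step 2 — Component impedances:
  R: Z = R = 4700 Ω
  L: Z = jωL = j·1313·0.0142 = 0 + j18.65 Ω
Step 3 — Series combination: Z_total = R + L = 4700 + j18.65 Ω = 4700∠0.2° Ω.
Step 4 — Source phasor: V = 5.84∠143.5° V = -4.695 + j3.474 V.
Step 5 — Ohm's law: I = V / Z_total = (-4.695 + j3.474) / (4700 + j18.65) = -0.0009959 + j0.0007431 A.
Step 6 — Convert to polar: |I| = 0.001243 A, ∠I = 143.3°.

I = 0.001243∠143.3° A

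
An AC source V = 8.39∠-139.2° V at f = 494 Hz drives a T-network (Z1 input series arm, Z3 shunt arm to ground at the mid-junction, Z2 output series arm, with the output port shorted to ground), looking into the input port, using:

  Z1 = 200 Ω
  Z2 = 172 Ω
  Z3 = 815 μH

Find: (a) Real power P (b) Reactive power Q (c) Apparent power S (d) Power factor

Step 1 — Angular frequency: ω = 2π·f = 2π·494 = 3104 rad/s.
Step 2 — Component impedances:
  Z1: Z = R = 200 Ω
  Z2: Z = R = 172 Ω
  Z3: Z = jωL = j·3104·0.000815 = 0 + j2.53 Ω
Step 3 — With the output port shorted to ground, the output series arm Z2 runs from the junction to ground; the shunt arm Z3 also runs from the junction to ground. They appear in parallel: Z3 || Z2 = 0.0372 + j2.529 Ω.
Step 4 — Series with input arm Z1: Z_in = Z1 + (Z3 || Z2) = 200 + j2.529 Ω = 200.1∠0.7° Ω.
Step 5 — Source phasor: V = 8.39∠-139.2° V = -6.351 - j5.482 V.
Step 6 — Current: I = V / Z = -0.03209 - j0.027 A = 0.04194∠-139.9° A.
Step 7 — Complex power: S = V·I* = 0.3518 + j0.004448 VA.
Step 8 — Real power: P = Re(S) = 0.3518 W.
Step 9 — Reactive power: Q = Im(S) = 0.004448 VAR.
Step 10 — Apparent power: |S| = 0.3519 VA.
Step 11 — Power factor: PF = P/|S| = 0.9999 (lagging).

(a) P = 0.3518 W  (b) Q = 0.004448 VAR  (c) S = 0.3519 VA  (d) PF = 0.9999 (lagging)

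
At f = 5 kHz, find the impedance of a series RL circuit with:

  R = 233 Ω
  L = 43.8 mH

Step 1 — Angular frequency: ω = 2π·f = 2π·5000 = 3.142e+04 rad/s.
Step 2 — Component impedances:
  R: Z = R = 233 Ω
  L: Z = jωL = j·3.142e+04·0.0438 = 0 + j1376 Ω
Step 3 — Series combination: Z_total = R + L = 233 + j1376 Ω = 1396∠80.4° Ω.

Z = 233 + j1376 Ω = 1396∠80.4° Ω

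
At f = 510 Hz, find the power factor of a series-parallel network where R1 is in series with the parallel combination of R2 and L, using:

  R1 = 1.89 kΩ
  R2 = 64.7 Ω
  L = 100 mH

Step 1 — Angular frequency: ω = 2π·f = 2π·510 = 3204 rad/s.
Step 2 — Component impedances:
  R1: Z = R = 1890 Ω
  R2: Z = R = 64.7 Ω
  L: Z = jωL = j·3204·0.1 = 0 + j320.4 Ω
Step 3 — Parallel branch: R2 || L = 1/(1/R2 + 1/L) = 62.17 + j12.55 Ω.
Step 4 — Series with R1: Z_total = R1 + (R2 || L) = 1952 + j12.55 Ω = 1952∠0.4° Ω.
Step 5 — Power factor: PF = cos(φ) = Re(Z)/|Z| = 1952/1952 = 1.
Step 6 — Type: Im(Z) = 12.55 ⇒ lagging (phase φ = 0.4°).

PF = 1 (lagging, φ = 0.4°)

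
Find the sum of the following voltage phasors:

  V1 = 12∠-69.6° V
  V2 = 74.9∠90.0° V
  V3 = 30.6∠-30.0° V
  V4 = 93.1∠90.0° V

Step 1 — Convert each phasor to rectangular form:
  V1 = 12·(cos(-69.6°) + j·sin(-69.6°)) = 4.183 - j11.25 V
  V2 = 74.9·(cos(90.0°) + j·sin(90.0°)) = 0 + j74.9 V
  V3 = 30.6·(cos(-30.0°) + j·sin(-30.0°)) = 26.5 - j15.3 V
  V4 = 93.1·(cos(90.0°) + j·sin(90.0°)) = 0 + j93.1 V
Step 2 — Sum components: V_total = 30.68 + j141.5 V.
Step 3 — Convert to polar: |V_total| = 144.7 V, ∠V_total = 77.8°.

V_total = 144.7∠77.8° V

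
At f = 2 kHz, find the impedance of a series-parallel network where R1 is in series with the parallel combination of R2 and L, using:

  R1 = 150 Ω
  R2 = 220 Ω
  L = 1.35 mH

Step 1 — Angular frequency: ω = 2π·f = 2π·2000 = 1.257e+04 rad/s.
Step 2 — Component impedances:
  R1: Z = R = 150 Ω
  R2: Z = R = 220 Ω
  L: Z = jωL = j·1.257e+04·0.00135 = 0 + j16.96 Ω
Step 3 — Parallel branch: R2 || L = 1/(1/R2 + 1/L) = 1.3 + j16.86 Ω.
Step 4 — Series with R1: Z_total = R1 + (R2 || L) = 151.3 + j16.86 Ω = 152.2∠6.4° Ω.

Z = 151.3 + j16.86 Ω = 152.2∠6.4° Ω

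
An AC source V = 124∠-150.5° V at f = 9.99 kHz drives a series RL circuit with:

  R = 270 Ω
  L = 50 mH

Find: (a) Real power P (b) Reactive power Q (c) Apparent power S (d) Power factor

Step 1 — Angular frequency: ω = 2π·f = 2π·9990 = 6.277e+04 rad/s.
Step 2 — Component impedances:
  R: Z = R = 270 Ω
  L: Z = jωL = j·6.277e+04·0.05 = 0 + j3138 Ω
Step 3 — Series combination: Z_total = R + L = 270 + j3138 Ω = 3150∠85.1° Ω.
Step 4 — Source phasor: V = 124∠-150.5° V = -107.9 - j61.06 V.
Step 5 — Current: I = V / Z = -0.02225 + j0.03247 A = 0.03936∠124.4° A.
Step 6 — Complex power: S = V·I* = 0.4184 + j4.863 VA.
Step 7 — Real power: P = Re(S) = 0.4184 W.
Step 8 — Reactive power: Q = Im(S) = 4.863 VAR.
Step 9 — Apparent power: |S| = 4.881 VA.
Step 10 — Power factor: PF = P/|S| = 0.08571 (lagging).

(a) P = 0.4184 W  (b) Q = 4.863 VAR  (c) S = 4.881 VA  (d) PF = 0.08571 (lagging)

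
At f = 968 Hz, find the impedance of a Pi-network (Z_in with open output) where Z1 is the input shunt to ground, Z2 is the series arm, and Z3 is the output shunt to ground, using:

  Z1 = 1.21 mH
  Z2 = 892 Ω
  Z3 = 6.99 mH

Step 1 — Angular frequency: ω = 2π·f = 2π·968 = 6082 rad/s.
Step 2 — Component impedances:
  Z1: Z = jωL = j·6082·0.00121 = 0 + j7.359 Ω
  Z2: Z = R = 892 Ω
  Z3: Z = jωL = j·6082·0.00699 = 0 + j42.51 Ω
Step 3 — With open output, the series arm Z2 and the output shunt Z3 appear in series to ground: Z2 + Z3 = 892 + j42.51 Ω.
Step 4 — Parallel with input shunt Z1: Z_in = Z1 || (Z2 + Z3) = 0.06053 + j7.356 Ω = 7.356∠89.5° Ω.

Z = 0.06053 + j7.356 Ω = 7.356∠89.5° Ω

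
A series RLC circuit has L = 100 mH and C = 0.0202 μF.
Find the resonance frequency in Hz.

Step 1 — Resonance condition Im(Z)=0 gives ω₀ = 1/√(LC).
Step 2 — ω₀ = 1/√(0.1·2.02e-08) = 2.225e+04 rad/s.
Step 3 — f₀ = ω₀/(2π) = 3541 Hz.

f₀ = 3541 Hz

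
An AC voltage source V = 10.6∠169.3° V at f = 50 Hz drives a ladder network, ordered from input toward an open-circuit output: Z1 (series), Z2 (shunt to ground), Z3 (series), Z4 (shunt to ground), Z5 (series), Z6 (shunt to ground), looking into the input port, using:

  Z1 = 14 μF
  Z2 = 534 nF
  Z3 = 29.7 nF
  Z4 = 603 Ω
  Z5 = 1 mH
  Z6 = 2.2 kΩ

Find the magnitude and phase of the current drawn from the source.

Step 1 — Angular frequency: ω = 2π·f = 2π·50 = 314.2 rad/s.
Step 2 — Component impedances:
  Z1: Z = 1/(jωC) = -j/(ω·C) = 0 - j227.4 Ω
  Z2: Z = 1/(jωC) = -j/(ω·C) = 0 - j5961 Ω
  Z3: Z = 1/(jωC) = -j/(ω·C) = 0 - j1.072e+05 Ω
  Z4: Z = R = 603 Ω
  Z5: Z = jωL = j·314.2·0.001 = 0 + j0.3142 Ω
  Z6: Z = R = 2200 Ω
Step 3 — Ladder network (open output): work backward from the far end, alternating series and parallel combinations. Z_in = 1.314 - j5874 Ω = 5874∠-90.0° Ω.
Step 4 — Source phasor: V = 10.6∠169.3° V = -10.42 + j1.968 V.
Step 5 — Ohm's law: I = V / Z_total = (-10.42 + j1.968) / (1.314 - j5874) = -0.0003354 - j0.001773 A.
Step 6 — Convert to polar: |I| = 0.001805 A, ∠I = -100.7°.

I = 0.001805∠-100.7° A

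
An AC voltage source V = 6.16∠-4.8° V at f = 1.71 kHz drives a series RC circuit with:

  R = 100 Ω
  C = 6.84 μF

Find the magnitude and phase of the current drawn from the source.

Step 1 — Angular frequency: ω = 2π·f = 2π·1710 = 1.074e+04 rad/s.
Step 2 — Component impedances:
  R: Z = R = 100 Ω
  C: Z = 1/(jωC) = -j/(ω·C) = 0 - j13.61 Ω
Step 3 — Series combination: Z_total = R + C = 100 - j13.61 Ω = 100.9∠-7.7° Ω.
Step 4 — Source phasor: V = 6.16∠-4.8° V = 6.138 - j0.5155 V.
Step 5 — Ohm's law: I = V / Z_total = (6.138 - j0.5155) / (100 - j13.61) = 0.06096 + j0.00314 A.
Step 6 — Convert to polar: |I| = 0.06104 A, ∠I = 2.9°.

I = 0.06104∠2.9° A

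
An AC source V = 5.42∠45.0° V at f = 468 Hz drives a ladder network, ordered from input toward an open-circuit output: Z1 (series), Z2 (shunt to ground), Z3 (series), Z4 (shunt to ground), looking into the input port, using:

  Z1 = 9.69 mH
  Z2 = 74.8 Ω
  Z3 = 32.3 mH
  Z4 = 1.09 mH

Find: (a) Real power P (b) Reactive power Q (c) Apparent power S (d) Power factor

Step 1 — Angular frequency: ω = 2π·f = 2π·468 = 2941 rad/s.
Step 2 — Component impedances:
  Z1: Z = jωL = j·2941·0.00969 = 0 + j28.49 Ω
  Z2: Z = R = 74.8 Ω
  Z3: Z = jωL = j·2941·0.0323 = 0 + j94.98 Ω
  Z4: Z = jωL = j·2941·0.00109 = 0 + j3.205 Ω
Step 3 — Ladder network (open output): work backward from the far end, alternating series and parallel combinations. Z_in = 47.33 + j64.55 Ω = 80.04∠53.8° Ω.
Step 4 — Source phasor: V = 5.42∠45.0° V = 3.833 + j3.833 V.
Step 5 — Current: I = V / Z = 0.06692 - j0.0103 A = 0.06771∠-8.8° A.
Step 6 — Complex power: S = V·I* = 0.217 + j0.296 VA.
Step 7 — Real power: P = Re(S) = 0.217 W.
Step 8 — Reactive power: Q = Im(S) = 0.296 VAR.
Step 9 — Apparent power: |S| = 0.367 VA.
Step 10 — Power factor: PF = P/|S| = 0.5913 (lagging).

(a) P = 0.217 W  (b) Q = 0.296 VAR  (c) S = 0.367 VA  (d) PF = 0.5913 (lagging)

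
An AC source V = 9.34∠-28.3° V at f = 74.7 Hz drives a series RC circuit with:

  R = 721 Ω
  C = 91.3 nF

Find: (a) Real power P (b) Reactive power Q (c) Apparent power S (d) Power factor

Step 1 — Angular frequency: ω = 2π·f = 2π·74.7 = 469.4 rad/s.
Step 2 — Component impedances:
  R: Z = R = 721 Ω
  C: Z = 1/(jωC) = -j/(ω·C) = 0 - j2.334e+04 Ω
Step 3 — Series combination: Z_total = R + C = 721 - j2.334e+04 Ω = 2.335e+04∠-88.2° Ω.
Step 4 — Source phasor: V = 9.34∠-28.3° V = 8.224 - j4.428 V.
Step 5 — Current: I = V / Z = 0.0002004 + j0.0003462 A = 0.0004∠59.9° A.
Step 6 — Complex power: S = V·I* = 0.0001154 - j0.003735 VA.
Step 7 — Real power: P = Re(S) = 0.0001154 W.
Step 8 — Reactive power: Q = Im(S) = -0.003735 VAR.
Step 9 — Apparent power: |S| = 0.003736 VA.
Step 10 — Power factor: PF = P/|S| = 0.03088 (leading).

(a) P = 0.0001154 W  (b) Q = -0.003735 VAR  (c) S = 0.003736 VA  (d) PF = 0.03088 (leading)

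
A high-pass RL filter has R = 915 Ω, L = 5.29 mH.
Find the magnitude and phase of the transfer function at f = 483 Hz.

Step 1 — Angular frequency: ω = 2π·483 = 3035 rad/s.
Step 2 — Transfer function: H(jω) = jωL/(R + jωL).
Step 3 — Numerator jωL = j·16.05; denominator R + jωL = 915 + j16.05.
Step 4 — H = 0.0003077 + j0.01754.
Step 5 — Magnitude: |H| = 0.01754 (-35.1 dB); phase: φ = 89.0°.

|H| = 0.01754 (-35.1 dB), φ = 89.0°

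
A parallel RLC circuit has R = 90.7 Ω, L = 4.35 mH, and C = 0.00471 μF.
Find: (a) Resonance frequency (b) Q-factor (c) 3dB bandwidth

Step 1 — Resonance: ω₀ = 1/√(LC) = 1/√(0.00435·4.71e-09) = 2.209e+05 rad/s.
Step 2 — f₀ = ω₀/(2π) = 3.516e+04 Hz.
Step 3 — Parallel Q: Q = R/(ω₀L) = 90.7/(2.209e+05·0.00435) = 0.09438.
Step 4 — Bandwidth: Δω = ω₀/Q = 2.341e+06 rad/s; BW = Δω/(2π) = 3.726e+05 Hz.

(a) f₀ = 3.516e+04 Hz  (b) Q = 0.09438  (c) BW = 3.726e+05 Hz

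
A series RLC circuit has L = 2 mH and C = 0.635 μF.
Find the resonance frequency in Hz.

Step 1 — Resonance condition Im(Z)=0 gives ω₀ = 1/√(LC).
Step 2 — ω₀ = 1/√(0.002·6.35e-07) = 2.806e+04 rad/s.
Step 3 — f₀ = ω₀/(2π) = 4466 Hz.

f₀ = 4466 Hz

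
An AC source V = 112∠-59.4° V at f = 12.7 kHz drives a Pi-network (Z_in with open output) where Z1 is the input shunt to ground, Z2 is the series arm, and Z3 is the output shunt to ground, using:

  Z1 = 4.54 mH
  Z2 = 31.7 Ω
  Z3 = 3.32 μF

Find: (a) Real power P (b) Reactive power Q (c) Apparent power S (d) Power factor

Step 1 — Angular frequency: ω = 2π·f = 2π·1.27e+04 = 7.98e+04 rad/s.
Step 2 — Component impedances:
  Z1: Z = jωL = j·7.98e+04·0.00454 = 0 + j362.3 Ω
  Z2: Z = R = 31.7 Ω
  Z3: Z = 1/(jωC) = -j/(ω·C) = 0 - j3.775 Ω
Step 3 — With open output, the series arm Z2 and the output shunt Z3 appear in series to ground: Z2 + Z3 = 31.7 - j3.775 Ω.
Step 4 — Parallel with input shunt Z1: Z_in = Z1 || (Z2 + Z3) = 32.12 - j0.9742 Ω = 32.13∠-1.7° Ω.
Step 5 — Source phasor: V = 112∠-59.4° V = 57.01 - j96.4 V.
Step 6 — Current: I = V / Z = 1.864 - j2.945 A = 3.485∠-57.7° A.
Step 7 — Complex power: S = V·I* = 390.2 - j11.83 VA.
Step 8 — Real power: P = Re(S) = 390.2 W.
Step 9 — Reactive power: Q = Im(S) = -11.83 VAR.
Step 10 — Apparent power: |S| = 390.4 VA.
Step 11 — Power factor: PF = P/|S| = 0.9995 (leading).

(a) P = 390.2 W  (b) Q = -11.83 VAR  (c) S = 390.4 VA  (d) PF = 0.9995 (leading)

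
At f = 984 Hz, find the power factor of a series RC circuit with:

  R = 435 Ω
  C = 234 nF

Step 1 — Angular frequency: ω = 2π·f = 2π·984 = 6183 rad/s.
Step 2 — Component impedances:
  R: Z = R = 435 Ω
  C: Z = 1/(jωC) = -j/(ω·C) = 0 - j691.2 Ω
Step 3 — Series combination: Z_total = R + C = 435 - j691.2 Ω = 816.7∠-57.8° Ω.
Step 4 — Power factor: PF = cos(φ) = Re(Z)/|Z| = 435/816.7 = 0.5326.
Step 5 — Type: Im(Z) = -691.2 ⇒ leading (phase φ = -57.8°).

PF = 0.5326 (leading, φ = -57.8°)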